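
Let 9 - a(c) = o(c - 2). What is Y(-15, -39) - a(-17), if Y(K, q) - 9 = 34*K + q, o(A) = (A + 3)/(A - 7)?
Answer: -7129/13 ≈ -548.38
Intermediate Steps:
o(A) = (3 + A)/(-7 + A)
Y(K, q) = 9 + q + 34*K (Y(K, q) = 9 + (34*K + q) = 9 + (q + 34*K) = 9 + q + 34*K)
a(c) = 9 - (1 + c)/(-9 + c) (a(c) = 9 - (3 + (c - 2))/(-7 + (c - 2)) = 9 - (3 + (-2 + c))/(-7 + (-2 + c)) = 9 - (1 + c)/(-9 + c))
Y(-15, -39) - a(-17) = (9 - 39 + 34*(-15)) - 2*(-41 + 4*(-17))/(-9 - 17) = (9 - 39 - 510) - 2*(-41 - 68)/(-26) = -540 - 2*(-1)*(-109)/26 = -540 - 1*109/13 = -540 - 109/13 = -7129/13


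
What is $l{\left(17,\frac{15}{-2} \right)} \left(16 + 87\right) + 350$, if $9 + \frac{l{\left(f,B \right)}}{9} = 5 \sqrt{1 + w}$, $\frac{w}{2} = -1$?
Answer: $-7993 + 4635 i \approx -7993.0 + 4635.0 i$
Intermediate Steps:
$w = -2$ ($w = 2 \left(-1\right) = -2$)
$l{\left(f,B \right)} = -81 + 45 i$ ($l{\left(f,B \right)} = -81 + 9 \cdot 5 \sqrt{1 - 2} = -81 + 9 \cdot 5 \sqrt{-1} = -81 + 9 \cdot 5 i = -81 + 45 i$)
$l{\left(17,\frac{15}{-2} \right)} \left(16 + 87\right) + 350 = \left(-81 + 45 i\right) \left(16 + 87\right) + 350 = \left(-81 + 45 i\right) 103 + 350 = \left(-8343 + 4635 i\right) + 350 = -7993 + 4635 i$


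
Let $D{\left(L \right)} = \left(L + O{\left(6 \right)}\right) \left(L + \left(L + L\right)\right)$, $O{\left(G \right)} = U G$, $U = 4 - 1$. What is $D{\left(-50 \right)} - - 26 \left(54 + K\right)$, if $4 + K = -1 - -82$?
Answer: $8206$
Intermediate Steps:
$K = 77$ ($K = -4 - -81 = -4 + \left(-1 + 82\right) = -4 + 81 = 77$)
$U = 3$ ($U = 4 - 1 = 3$)
$O{\left(G \right)} = 3 G$
$D{\left(L \right)} = 3 L \left(18 + L\right)$ ($D{\left(L \right)} = \left(L + 3 \cdot 6\right) \left(L + \left(L + L\right)\right) = \left(L + 18\right) \left(L + 2 L\right) = \left(18 + L\right) 3 L = 3 L \left(18 + L\right)$)
$D{\left(-50 \right)} - - 26 \left(54 + K\right) = 3 \left(-50\right) \left(18 - 50\right) - - 26 \left(54 + 77\right) = 3 \left(-50\right) \left(-32\right) - \left(-26\right) 131 = 4800 - -3406 = 4800 + 3406 = 8206$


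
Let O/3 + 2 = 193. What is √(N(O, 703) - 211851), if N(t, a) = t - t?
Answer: 3*I*√23539 ≈ 460.27*I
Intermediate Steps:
O = 573 (O = -6 + 3*193 = -6 + 579 = 573)
N(t, a) = 0
√(N(O, 703) - 211851) = √(0 - 211851) = √(-211851) = 3*I*√23539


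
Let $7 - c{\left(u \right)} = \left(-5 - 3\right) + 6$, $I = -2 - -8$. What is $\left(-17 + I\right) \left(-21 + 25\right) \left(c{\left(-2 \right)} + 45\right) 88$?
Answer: $-209088$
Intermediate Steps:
$I = 6$ ($I = -2 + 8 = 6$)
$c{\left(u \right)} = 9$ ($c{\left(u \right)} = 7 - \left(\left(-5 - 3\right) + 6\right) = 7 - \left(-8 + 6\right) = 7 - -2 = 7 + 2 = 9$)
$\left(-17 + I\right) \left(-21 + 25\right) \left(c{\left(-2 \right)} + 45\right) 88 = \left(-17 + 6\right) \left(-21 + 25\right) \left(9 + 45\right) 88 = - 11 \cdot 4 \cdot 54 \cdot 88 = \left(-11\right) 216 \cdot 88 = \left(-2376\right) 88 = -209088$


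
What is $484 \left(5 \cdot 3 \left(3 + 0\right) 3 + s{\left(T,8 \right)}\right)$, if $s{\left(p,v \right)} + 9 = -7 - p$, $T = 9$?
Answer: $53240$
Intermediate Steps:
$s{\left(p,v \right)} = -16 - p$ ($s{\left(p,v \right)} = -9 - \left(7 + p\right) = -16 - p$)
$484 \left(5 \cdot 3 \left(3 + 0\right) 3 + s{\left(T,8 \right)}\right) = 484 \left(5 \cdot 3 \left(3 + 0\right) 3 - 25\right) = 484 \left(15 \cdot 3 \cdot 3 - 25\right) = 484 \left(15 \cdot 9 - 25\right) = 484 \left(135 - 25\right) = 484 \cdot 110 = 53240$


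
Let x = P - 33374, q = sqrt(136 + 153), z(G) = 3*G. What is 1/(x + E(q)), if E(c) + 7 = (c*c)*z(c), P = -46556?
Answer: -1/65198 ≈ -1.5338e-5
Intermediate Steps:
q = 17 (q = sqrt(289) = 17)
E(c) = -7 + 3*c**3 (E(c) = -7 + (c*c)*(3*c) = -7 + c**2*(3*c) = -7 + 3*c**3)
x = -79930 (x = -46556 - 33374 = -79930)
1/(x + E(q)) = 1/(-79930 + (-7 + 3*17**3)) = 1/(-79930 + (-7 + 3*4913)) = 1/(-79930 + (-7 + 14739)) = 1/(-79930 + 14732) = 1/(-65198) = -1/65198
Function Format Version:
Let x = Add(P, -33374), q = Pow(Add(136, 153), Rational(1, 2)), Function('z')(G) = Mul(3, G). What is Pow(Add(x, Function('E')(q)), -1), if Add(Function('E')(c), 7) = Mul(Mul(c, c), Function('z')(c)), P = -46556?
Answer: Rational(-1, 65198) ≈ -1.5338e-5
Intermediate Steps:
q = 17 (q = Pow(289, Rational(1, 2)) = 17)
Function('E')(c) = Add(-7, Mul(3, Pow(c, 3))) (Function('E')(c) = Add(-7, Mul(Mul(c, c), Mul(3, c))) = Add(-7, Mul(Pow(c, 2), Mul(3, c))) = Add(-7, Mul(3, Pow(c, 3))))
x = -79930 (x = Add(-46556, -33374) = -79930)
Pow(Add(x, Function('E')(q)), -1) = Pow(Add(-79930, Add(-7, Mul(3, Pow(17, 3)))), -1) = Pow(Add(-79930, Add(-7, Mul(3, 4913))), -1) = Pow(Add(-79930, Add(-7, 14739)), -1) = Pow(Add(-79930, 14732), -1) = Pow(-65198, -1) = Rational(-1, 65198)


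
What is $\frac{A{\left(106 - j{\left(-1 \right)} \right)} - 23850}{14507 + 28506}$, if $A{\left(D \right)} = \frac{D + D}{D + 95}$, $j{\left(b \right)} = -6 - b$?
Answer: $- \frac{2456439}{4430339} \approx -0.55446$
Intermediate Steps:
$A{\left(D \right)} = \frac{2 D}{95 + D}$
$\frac{A{\left(106 - j{\left(-1 \right)} \right)} - 23850}{14507 + 28506} = \frac{\frac{2 \left(106 - \left(-6 - -1\right)\right)}{95 + \left(106 - \left(-6 - -1\right)\right)} - 23850}{14507 + 28506} = \frac{\frac{2 \left(106 - \left(-6 + 1\right)\right)}{95 + \left(106 - \left(-6 + 1\right)\right)} - 23850}{43013} = \left(\frac{2 \left(106 - -5\right)}{95 + \left(106 - -5\right)} - 23850\right) \frac{1}{43013} = \left(\frac{2 \left(106 + 5\right)}{95 + \left(106 + 5\right)} - 23850\right) \frac{1}{43013} = \left(2 \cdot 111 \frac{1}{95 + 111} - 23850\right) \frac{1}{43013} = \left(2 \cdot 111 \cdot \frac{1}{206} - 23850\right) \frac{1}{43013} = \left(\frac{111}{103} - 23850\right) \frac{1}{43013} = \left(- \frac{2456439}{103}\right) \frac{1}{43013} = - \frac{2456439}{4430339}$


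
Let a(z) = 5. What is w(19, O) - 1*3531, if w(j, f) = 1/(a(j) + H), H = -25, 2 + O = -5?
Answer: -70621/20 ≈ -3531.1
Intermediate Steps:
O = -7 (O = -2 - 5 = -7)
w(j, f) = -1/20 (w(j, f) = 1/(5 - 25) = 1/(-20) = -1/20)
w(19, O) - 1*3531 = -1/20 - 1*3531 = -1/20 - 3531 = -70621/20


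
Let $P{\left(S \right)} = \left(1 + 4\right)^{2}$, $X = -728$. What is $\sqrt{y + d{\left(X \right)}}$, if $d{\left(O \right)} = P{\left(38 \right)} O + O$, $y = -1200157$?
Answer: $i \sqrt{1219085} \approx 1104.1 i$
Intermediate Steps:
$P{\left(S \right)} = 25$ ($P{\left(S \right)} = 5^{2} = 25$)
$d{\left(O \right)} = 26 O$ ($d{\left(O \right)} = 25 O + O = 26 O$)
$\sqrt{y + d{\left(X \right)}} = \sqrt{-1200157 + 26 \left(-728\right)} = \sqrt{-1200157 - 18928} = \sqrt{-1219085} = i \sqrt{1219085}$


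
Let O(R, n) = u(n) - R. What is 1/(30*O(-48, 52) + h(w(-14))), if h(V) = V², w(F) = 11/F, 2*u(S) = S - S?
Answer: 196/282361 ≈ 0.00069415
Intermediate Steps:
u(S) = 0 (u(S) = (S - S)/2 = (½)*0 = 0)
O(R, n) = -R (O(R, n) = 0 - R = -R)
1/(30*O(-48, 52) + h(w(-14))) = 1/(30*(-1*(-48)) + (11/(-14))²) = 1/(30*48 + (11*(-1/14))²) = 1/(1440 + (-11/14)²) = 1/(1440 + 121/196) = 1/(282361/196) = 196/282361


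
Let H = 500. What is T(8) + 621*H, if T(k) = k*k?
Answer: 310564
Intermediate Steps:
T(k) = k²
T(8) + 621*H = 8² + 621*500 = 64 + 310500 = 310564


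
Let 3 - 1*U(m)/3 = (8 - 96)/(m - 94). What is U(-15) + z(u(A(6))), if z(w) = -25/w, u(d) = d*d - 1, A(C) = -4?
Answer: 1606/327 ≈ 4.9113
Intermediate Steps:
u(d) = -1 + d**2 (u(d) = d**2 - 1 = -1 + d**2)
U(m) = 9 + 264/(-94 + m) (U(m) = 9 - 3*(8 - 96)/(m - 94) = 9 - (-264)/(-94 + m) = 9 + 264/(-94 + m))
U(-15) + z(u(A(6))) = 3*(-194 + 3*(-15))/(-94 - 15) - 25/(-1 + (-4)**2) = 3*(-194 - 45)/(-109) - 25/(-1 + 16) = 3*(-1/109)*(-239) - 25/15 = 717/109 - 25*1/15 = 717/109 - 5/3 = 1606/327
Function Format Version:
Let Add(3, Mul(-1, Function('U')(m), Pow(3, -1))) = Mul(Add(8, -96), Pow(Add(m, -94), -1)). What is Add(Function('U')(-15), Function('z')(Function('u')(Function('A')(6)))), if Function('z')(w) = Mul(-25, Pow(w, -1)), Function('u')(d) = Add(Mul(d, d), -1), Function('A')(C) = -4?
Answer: Rational(1606, 327) ≈ 4.9113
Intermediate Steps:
Function('u')(d) = Add(-1, Pow(d, 2)) (Function('u')(d) = Add(Pow(d, 2), -1) = Add(-1, Pow(d, 2)))
Function('U')(m) = Add(9, Mul(264, Pow(Add(-94, m), -1))) (Function('U')(m) = Add(9, Mul(-3, Mul(Add(8, -96), Pow(Add(m, -94), -1)))) = Add(9, Mul(-3, Mul(-88, Pow(Add(-94, m), -1)))) = Add(9, Mul(264, Pow(Add(-94, m), -1))))
Add(Function('U')(-15), Function('z')(Function('u')(Function('A')(6)))) = Add(Mul(3, Pow(Add(-94, -15), -1), Add(-194, Mul(3, -15))), Mul(-25, Pow(Add(-1, Pow(-4, 2)), -1))) = Add(Mul(3, Pow(-109, -1), Add(-194, -45)), Mul(-25, Pow(Add(-1, 16), -1))) = Add(Mul(3, Rational(-1, 109), -239), Mul(-25, Pow(15, -1))) = Add(Rational(717, 109), Mul(-25, Rational(1, 15))) = Add(Rational(717, 109), Rational(-5, 3)) = Rational(1606, 327)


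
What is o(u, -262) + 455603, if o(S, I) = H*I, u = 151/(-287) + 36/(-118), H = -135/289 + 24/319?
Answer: 42011961971/92191 ≈ 4.5571e+5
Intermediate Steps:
H = -36129/92191 (H = -135*1/289 + 24*(1/319) = -135/289 + 24/319 = -36129/92191 ≈ -0.39189)
u = -14075/16933 (u = 151*(-1/287) + 36*(-1/118) = -151/287 - 18/59 = -14075/16933 ≈ -0.83122)
o(S, I) = -36129*I/92191
o(u, -262) + 455603 = -36129/92191*(-262) + 455603 = 9465798/92191 + 455603 = 42011961971/92191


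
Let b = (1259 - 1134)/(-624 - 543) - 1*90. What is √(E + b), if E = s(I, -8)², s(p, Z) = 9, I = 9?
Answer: 2*I*√3100719/1167 ≈ 3.0178*I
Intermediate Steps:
E = 81 (E = 9² = 81)
b = -105155/1167 (b = 125/(-1167) - 90 = 125*(-1/1167) - 90 = -125/1167 - 90 = -105155/1167 ≈ -90.107)
√(E + b) = √(81 - 105155/1167) = √(-10628/1167) = 2*I*√3100719/1167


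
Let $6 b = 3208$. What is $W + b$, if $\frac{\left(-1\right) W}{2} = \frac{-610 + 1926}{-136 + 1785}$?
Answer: $\frac{2637100}{4947} \approx 533.07$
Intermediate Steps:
$b = \frac{1604}{3}$ ($b = \frac{1}{6} \cdot 3208 = \frac{1604}{3} \approx 534.67$)
$W = - \frac{2632}{1649}$ ($W = - 2 \frac{-610 + 1926}{-136 + 1785} = - 2 \cdot \frac{1316}{1649} = - 2 \cdot 1316 \cdot \frac{1}{1649} = \left(-2\right) \frac{1316}{1649} = - \frac{2632}{1649} \approx -1.5961$)
$W + b = - \frac{2632}{1649} + \frac{1604}{3} = \frac{2637100}{4947}$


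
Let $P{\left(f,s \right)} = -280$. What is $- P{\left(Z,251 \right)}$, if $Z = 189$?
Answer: $280$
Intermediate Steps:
$- P{\left(Z,251 \right)} = \left(-1\right) \left(-280\right) = 280$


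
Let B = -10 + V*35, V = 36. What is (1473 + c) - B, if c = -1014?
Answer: -791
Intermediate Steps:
B = 1250 (B = -10 + 36*35 = -10 + 1260 = 1250)
(1473 + c) - B = (1473 - 1014) - 1*1250 = 459 - 1250 = -791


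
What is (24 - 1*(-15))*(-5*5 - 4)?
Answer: -1131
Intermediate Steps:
(24 - 1*(-15))*(-5*5 - 4) = (24 + 15)*(-25 - 4) = 39*(-29) = -1131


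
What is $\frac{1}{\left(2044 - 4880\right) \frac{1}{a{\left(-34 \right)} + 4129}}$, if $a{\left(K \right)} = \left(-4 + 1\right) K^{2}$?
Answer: $- \frac{661}{2836} \approx -0.23307$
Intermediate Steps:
$a{\left(K \right)} = - 3 K^{2}$
$\frac{1}{\left(2044 - 4880\right) \frac{1}{a{\left(-34 \right)} + 4129}} = \frac{1}{\left(2044 - 4880\right) \frac{1}{- 3 \left(-34\right)^{2} + 4129}} = \frac{1}{\left(-2836\right) \frac{1}{\left(-3\right) 1156 + 4129}} = \frac{1}{\left(-2836\right) \frac{1}{-3468 + 4129}} = \frac{1}{\left(-2836\right) \frac{1}{661}} = \frac{1}{- \frac{2836}{661}} = - \frac{661}{2836}$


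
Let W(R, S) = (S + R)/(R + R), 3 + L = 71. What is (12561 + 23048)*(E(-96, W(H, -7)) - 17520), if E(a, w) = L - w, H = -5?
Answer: -3107454994/5 ≈ -6.2149e+8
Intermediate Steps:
L = 68 (L = -3 + 71 = 68)
W(R, S) = (R + S)/(2*R) (W(R, S) = (R + S)/((2*R)) = (R + S)*(1/(2*R)) = (R + S)/(2*R))
E(a, w) = 68 - w
(12561 + 23048)*(E(-96, W(H, -7)) - 17520) = (12561 + 23048)*((68 - (-5 - 7)/(2*(-5))) - 17520) = 35609*((68 - (-1)*(-12)/(2*5)) - 17520) = 35609*((68 - 1*6/5) - 17520) = 35609*((68 - 6/5) - 17520) = 35609*(334/5 - 17520) = 35609*(-87266/5) = -3107454994/5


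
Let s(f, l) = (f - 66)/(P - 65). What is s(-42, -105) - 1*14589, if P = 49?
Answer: -58329/4 ≈ -14582.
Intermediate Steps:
s(f, l) = 33/8 - f/16 (s(f, l) = (f - 66)/(49 - 65) = (-66 + f)/(-16) = (-66 + f)*(-1/16) = 33/8 - f/16)
s(-42, -105) - 1*14589 = (33/8 - 1/16*(-42)) - 1*14589 = (33/8 + 21/8) - 14589 = 27/4 - 14589 = -58329/4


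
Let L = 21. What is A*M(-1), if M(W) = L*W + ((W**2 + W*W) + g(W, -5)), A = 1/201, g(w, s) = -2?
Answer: -7/67 ≈ -0.10448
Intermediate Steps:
A = 1/201 ≈ 0.0049751
M(W) = -2 + 2*W**2 + 21*W (M(W) = 21*W + ((W**2 + W*W) - 2) = 21*W + ((W**2 + W**2) - 2) = 21*W + (2*W**2 - 2) = 21*W + (-2 + 2*W**2) = -2 + 2*W**2 + 21*W)
A*M(-1) = (-2 + 2*(-1)**2 + 21*(-1))/201 = (-2 + 2*1 - 21)/201 = (-2 + 2 - 21)/201 = (1/201)*(-21) = -7/67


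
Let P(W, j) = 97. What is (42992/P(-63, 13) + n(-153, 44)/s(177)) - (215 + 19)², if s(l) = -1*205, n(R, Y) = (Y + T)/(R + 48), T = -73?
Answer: -113401021313/2087925 ≈ -54313.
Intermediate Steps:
n(R, Y) = (-73 + Y)/(48 + R) (n(R, Y) = (Y - 73)/(R + 48) = (-73 + Y)/(48 + R))
s(l) = -205
(42992/P(-63, 13) + n(-153, 44)/s(177)) - (215 + 19)² = (42992/97 + ((-73 + 44)/(48 - 153))/(-205)) - (215 + 19)² = (42992*(1/97) + (-29/(-105))*(-1/205)) - 1*234² = (42992/97 - 1/105*(-29)*(-1/205)) - 1*54756 = (42992/97 + (29/105)*(-1/205)) - 54756 = (42992/97 - 29/21525) - 54756 = 925399987/2087925 - 54756 = -113401021313/2087925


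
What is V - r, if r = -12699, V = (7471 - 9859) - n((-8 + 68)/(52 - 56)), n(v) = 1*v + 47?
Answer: 10279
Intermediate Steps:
n(v) = 47 + v (n(v) = v + 47 = 47 + v)
V = -2420 (V = (7471 - 9859) - (47 + (-8 + 68)/(52 - 56)) = -2388 - (47 + 60/(-4)) = -2388 - (47 + 60*(-¼)) = -2388 - (47 - 15) = -2388 - 1*32 = -2388 - 32 = -2420)
V - r = -2420 - 1*(-12699) = -2420 + 12699 = 10279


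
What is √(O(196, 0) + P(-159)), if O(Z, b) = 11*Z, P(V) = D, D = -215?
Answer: √1941 ≈ 44.057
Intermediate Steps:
P(V) = -215
√(O(196, 0) + P(-159)) = √(11*196 - 215) = √(2156 - 215) = √1941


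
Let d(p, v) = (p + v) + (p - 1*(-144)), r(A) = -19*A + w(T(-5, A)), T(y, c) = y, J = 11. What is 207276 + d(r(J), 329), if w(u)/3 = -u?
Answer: 207361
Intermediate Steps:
w(u) = -3*u (w(u) = 3*(-u) = -3*u)
r(A) = 15 - 19*A (r(A) = -19*A - 3*(-5) = -19*A + 15 = 15 - 19*A)
d(p, v) = 144 + v + 2*p (d(p, v) = (p + v) + (p + 144) = (p + v) + (144 + p) = 144 + v + 2*p)
207276 + d(r(J), 329) = 207276 + (144 + 329 + 2*(15 - 19*11)) = 207276 + (144 + 329 + 2*(15 - 209)) = 207276 + (144 + 329 + 2*(-194)) = 207276 + (144 + 329 - 388) = 207276 + 85 = 207361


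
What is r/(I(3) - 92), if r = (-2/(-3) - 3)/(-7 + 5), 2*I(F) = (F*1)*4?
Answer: -7/516 ≈ -0.013566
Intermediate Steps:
I(F) = 2*F (I(F) = ((F*1)*4)/2 = (F*4)/2 = (4*F)/2 = 2*F)
r = 7/6 (r = (-2*(-⅓) - 3)/(-2) = (⅔ - 3)*(-½) = -7/3*(-½) = 7/6 ≈ 1.1667)
r/(I(3) - 92) = 7/(6*(2*3 - 92)) = 7/(6*(6 - 92)) = (7/6)/(-86) = (7/6)*(-1/86) = -7/516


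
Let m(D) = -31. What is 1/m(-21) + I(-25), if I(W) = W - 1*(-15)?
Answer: -311/31 ≈ -10.032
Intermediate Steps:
I(W) = 15 + W (I(W) = W + 15 = 15 + W)
1/m(-21) + I(-25) = 1/(-31) + (15 - 25) = -1/31 - 10 = -311/31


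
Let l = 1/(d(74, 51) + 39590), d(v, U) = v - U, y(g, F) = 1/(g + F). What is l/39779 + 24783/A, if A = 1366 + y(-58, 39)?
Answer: 247330581361044/13631947574077 ≈ 18.143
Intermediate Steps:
y(g, F) = 1/(F + g)
A = 25953/19 (A = 1366 + 1/(39 - 58) = 1366 + 1/(-19) = 1366 - 1/19 = 25953/19 ≈ 1365.9)
l = 1/39613 (l = 1/((74 - 1*51) + 39590) = 1/((74 - 51) + 39590) = 1/(23 + 39590) = 1/39613 ≈ 2.5244e-5)
l/39779 + 24783/A = (1/39613)/39779 + 24783/(25953/19) = (1/39613)*(1/39779) + 24783*(19/25953) = 1/1575765527 + 156959/8651 = 247330581361044/13631947574077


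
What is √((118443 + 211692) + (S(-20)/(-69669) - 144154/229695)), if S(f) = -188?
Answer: √1043729516676908135454245/1778068995 ≈ 574.57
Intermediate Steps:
√((118443 + 211692) + (S(-20)/(-69669) - 144154/229695)) = √((118443 + 211692) + (-188/(-69669) - 144154/229695)) = √(330135 + (-188*(-1/69669) - 144154*1/229695)) = √(330135 + (188/69669 - 144154/229695)) = √(330135 - 3333294122/5334206985) = √(1761005089698853/5334206985) = √1043729516676908135454245/1778068995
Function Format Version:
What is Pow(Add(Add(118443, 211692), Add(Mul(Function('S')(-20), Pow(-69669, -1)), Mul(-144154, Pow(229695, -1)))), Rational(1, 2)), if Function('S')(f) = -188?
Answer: Mul(Rational(1, 1778068995), Pow(1043729516676908135454245, Rational(1, 2))) ≈ 574.57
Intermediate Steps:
Pow(Add(Add(118443, 211692), Add(Mul(Function('S')(-20), Pow(-69669, -1)), Mul(-144154, Pow(229695, -1)))), Rational(1, 2)) = Pow(Add(Add(118443, 211692), Add(Mul(-188, Pow(-69669, -1)), Mul(-144154, Pow(229695, -1)))), Rational(1, 2)) = Pow(Add(330135, Add(Mul(-188, Rational(-1, 69669)), Mul(-144154, Rational(1, 229695)))), Rational(1, 2)) = Pow(Add(330135, Add(Rational(188, 69669), Rational(-144154, 229695))), Rational(1, 2)) = Pow(Add(330135, Rational(-3333294122, 5334206985)), Rational(1, 2)) = Pow(Rational(1761005089698853, 5334206985), Rational(1, 2)) = Mul(Rational(1, 1778068995), Pow(1043729516676908135454245, Rational(1, 2)))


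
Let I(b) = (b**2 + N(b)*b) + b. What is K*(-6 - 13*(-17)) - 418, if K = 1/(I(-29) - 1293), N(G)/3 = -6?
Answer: -16923/41 ≈ -412.76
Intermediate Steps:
N(G) = -18 (N(G) = 3*(-6) = -18)
I(b) = b**2 - 17*b (I(b) = (b**2 - 18*b) + b = b**2 - 17*b)
K = 1/41 (K = 1/(-29*(-17 - 29) - 1293) = 1/(-29*(-46) - 1293) = 1/(1334 - 1293) = 1/41 ≈ 0.024390)
K*(-6 - 13*(-17)) - 418 = (-6 - 13*(-17))/41 - 418 = (-6 + 221)/41 - 418 = (1/41)*215 - 418 = 215/41 - 418 = -16923/41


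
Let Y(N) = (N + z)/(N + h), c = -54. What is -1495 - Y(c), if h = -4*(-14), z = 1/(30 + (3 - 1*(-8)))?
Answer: -120377/82 ≈ -1468.0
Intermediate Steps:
z = 1/41 (z = 1/(30 + (3 + 8)) = 1/(30 + 11) = 1/41 ≈ 0.024390)
h = 56
Y(N) = (1/41 + N)/(56 + N) (Y(N) = (N + 1/41)/(N + 56) = (1/41 + N)/(56 + N))
-1495 - Y(c) = -1495 - (1/41 - 54)/(56 - 54) = -1495 - (-2213)/(2*41) = -1495 - 1*(-2213/82) = -1495 + 2213/82 = -120377/82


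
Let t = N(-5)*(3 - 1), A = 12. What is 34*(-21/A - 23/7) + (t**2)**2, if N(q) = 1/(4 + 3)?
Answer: -822139/4802 ≈ -171.21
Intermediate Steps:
N(q) = 1/7
t = 2/7 (t = (3 - 1)/7 = (1/7)*2 = 2/7 ≈ 0.28571)
34*(-21/A - 23/7) + (t**2)**2 = 34*(-21/12 - 23/7) + ((2/7)**2)**2 = 34*(-21*1/12 - 23*1/7) + (4/49)**2 = 34*(-7/4 - 23/7) + 16/2401 = 34*(-141/28) + 16/2401 = -2397/14 + 16/2401 = -822139/4802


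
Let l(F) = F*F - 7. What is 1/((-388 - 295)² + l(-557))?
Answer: 1/776731 ≈ 1.2874e-6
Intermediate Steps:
l(F) = -7 + F² (l(F) = F² - 7 = -7 + F²)
1/((-388 - 295)² + l(-557)) = 1/((-388 - 295)² + (-7 + (-557)²)) = 1/((-683)² + (-7 + 310249)) = 1/(466489 + 310242) = 1/776731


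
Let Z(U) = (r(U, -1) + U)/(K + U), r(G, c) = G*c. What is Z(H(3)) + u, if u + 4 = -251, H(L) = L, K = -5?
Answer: -255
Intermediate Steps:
u = -255 (u = -4 - 251 = -255)
Z(U) = 0 (Z(U) = (U*(-1) + U)/(-5 + U) = (-U + U)/(-5 + U) = 0/(-5 + U) = 0)
Z(H(3)) + u = 0 - 255 = -255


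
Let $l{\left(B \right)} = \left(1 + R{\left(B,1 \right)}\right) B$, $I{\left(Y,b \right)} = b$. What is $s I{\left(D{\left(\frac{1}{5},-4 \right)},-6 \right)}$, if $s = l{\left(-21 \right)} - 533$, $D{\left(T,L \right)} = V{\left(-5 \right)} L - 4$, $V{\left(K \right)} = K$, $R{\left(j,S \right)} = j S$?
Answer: $678$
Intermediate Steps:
$R{\left(j,S \right)} = S j$
$D{\left(T,L \right)} = -4 - 5 L$ ($D{\left(T,L \right)} = - 5 L - 4 = -4 - 5 L$)
$l{\left(B \right)} = B \left(1 + B\right)$ ($l{\left(B \right)} = \left(1 + 1 B\right) B = \left(1 + B\right) B = B \left(1 + B\right)$)
$s = -113$ ($s = - 21 \left(1 - 21\right) - 533 = \left(-21\right) \left(-20\right) - 533 = 420 - 533 = -113$)
$s I{\left(D{\left(\frac{1}{5},-4 \right)},-6 \right)} = \left(-113\right) \left(-6\right) = 678$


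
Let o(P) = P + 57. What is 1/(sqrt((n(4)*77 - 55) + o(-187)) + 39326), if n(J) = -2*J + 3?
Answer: 19663/773267423 - I*sqrt(570)/1546534846 ≈ 2.5428e-5 - 1.5438e-8*I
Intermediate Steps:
n(J) = 3 - 2*J
o(P) = 57 + P
1/(sqrt((n(4)*77 - 55) + o(-187)) + 39326) = 1/(sqrt(((3 - 2*4)*77 - 55) + (57 - 187)) + 39326) = 1/(sqrt(((3 - 8)*77 - 55) - 130) + 39326) = 1/(sqrt((-5*77 - 55) - 130) + 39326) = 1/(sqrt((-385 - 55) - 130) + 39326) = 1/(sqrt(-440 - 130) + 39326) = 1/(sqrt(-570) + 39326) = 1/(I*sqrt(570) + 39326) = 1/(39326 + I*sqrt(570))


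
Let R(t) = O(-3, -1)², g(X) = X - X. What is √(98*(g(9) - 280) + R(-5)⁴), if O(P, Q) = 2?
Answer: 4*I*√1699 ≈ 164.88*I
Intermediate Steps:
g(X) = 0
R(t) = 4 (R(t) = 2² = 4)
√(98*(g(9) - 280) + R(-5)⁴) = √(98*(0 - 280) + 4⁴) = √(98*(-280) + 256) = √(-27440 + 256) = √(-27184) = 4*I*√1699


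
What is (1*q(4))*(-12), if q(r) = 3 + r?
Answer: -84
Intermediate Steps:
(1*q(4))*(-12) = (1*(3 + 4))*(-12) = (1*7)*(-12) = 7*(-12) = -84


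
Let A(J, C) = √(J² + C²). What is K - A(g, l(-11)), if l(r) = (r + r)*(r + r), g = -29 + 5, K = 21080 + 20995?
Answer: 42075 - 4*√14677 ≈ 41590.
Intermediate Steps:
K = 42075
g = -24
l(r) = 4*r² (l(r) = (2*r)*(2*r) = 4*r²)
A(J, C) = √(C² + J²)
K - A(g, l(-11)) = 42075 - √((4*(-11)²)² + (-24)²) = 42075 - √((4*121)² + 576) = 42075 - √(484² + 576) = 42075 - √(234256 + 576) = 42075 - √234832 = 42075 - 4*√14677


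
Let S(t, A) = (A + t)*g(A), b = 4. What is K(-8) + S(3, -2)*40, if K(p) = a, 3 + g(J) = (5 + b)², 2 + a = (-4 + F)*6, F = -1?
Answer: 3088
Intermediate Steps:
a = -32 (a = -2 + (-4 - 1)*6 = -2 - 5*6 = -2 - 30 = -32)
g(J) = 78 (g(J) = -3 + (5 + 4)² = -3 + 9² = -3 + 81 = 78)
K(p) = -32
S(t, A) = 78*A + 78*t (S(t, A) = (A + t)*78 = 78*A + 78*t)
K(-8) + S(3, -2)*40 = -32 + (78*(-2) + 78*3)*40 = -32 + (-156 + 234)*40 = -32 + 78*40 = -32 + 3120 = 3088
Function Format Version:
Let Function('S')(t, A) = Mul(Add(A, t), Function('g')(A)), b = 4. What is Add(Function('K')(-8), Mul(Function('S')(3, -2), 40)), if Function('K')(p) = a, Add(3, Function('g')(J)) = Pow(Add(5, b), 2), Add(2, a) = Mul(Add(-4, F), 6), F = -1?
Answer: 3088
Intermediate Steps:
a = -32 (a = Add(-2, Mul(Add(-4, -1), 6)) = Add(-2, Mul(-5, 6)) = Add(-2, -30) = -32)
Function('g')(J) = 78 (Function('g')(J) = Add(-3, Pow(Add(5, 4), 2)) = Add(-3, Pow(9, 2)) = Add(-3, 81) = 78)
Function('K')(p) = -32
Function('S')(t, A) = Add(Mul(78, A), Mul(78, t)) (Function('S')(t, A) = Mul(Add(A, t), 78) = Add(Mul(78, A), Mul(78, t)))
Add(Function('K')(-8), Mul(Function('S')(3, -2), 40)) = Add(-32, Mul(Add(Mul(78, -2), Mul(78, 3)), 40)) = Add(-32, Mul(Add(-156, 234), 40)) = Add(-32, Mul(78, 40)) = Add(-32, 3120) = 3088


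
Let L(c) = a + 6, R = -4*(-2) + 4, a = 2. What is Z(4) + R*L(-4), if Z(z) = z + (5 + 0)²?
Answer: 125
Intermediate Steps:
R = 12 (R = 8 + 4 = 12)
Z(z) = 25 + z (Z(z) = z + 5² = z + 25 = 25 + z)
L(c) = 8 (L(c) = 2 + 6 = 8)
Z(4) + R*L(-4) = (25 + 4) + 12*8 = 29 + 96 = 125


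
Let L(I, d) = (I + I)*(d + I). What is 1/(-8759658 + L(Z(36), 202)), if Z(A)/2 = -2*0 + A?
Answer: -1/8720202 ≈ -1.1468e-7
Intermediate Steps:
Z(A) = 2*A (Z(A) = 2*(-2*0 + A) = 2*(0 + A) = 2*A)
L(I, d) = 2*I*(I + d) (L(I, d) = (2*I)*(I + d) = 2*I*(I + d))
1/(-8759658 + L(Z(36), 202)) = 1/(-8759658 + 2*(2*36)*(2*36 + 202)) = 1/(-8759658 + 2*72*(72 + 202)) = 1/(-8759658 + 2*72*274) = 1/(-8759658 + 39456) = 1/(-8720202) = -1/8720202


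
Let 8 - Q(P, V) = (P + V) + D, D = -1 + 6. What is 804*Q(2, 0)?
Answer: 804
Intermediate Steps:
D = 5
Q(P, V) = 3 - P - V (Q(P, V) = 8 - ((P + V) + 5) = 8 - (5 + P + V) = 8 + (-5 - P - V) = 3 - P - V)
804*Q(2, 0) = 804*(3 - 1*2 - 1*0) = 804*(3 - 2 + 0) = 804*1 = 804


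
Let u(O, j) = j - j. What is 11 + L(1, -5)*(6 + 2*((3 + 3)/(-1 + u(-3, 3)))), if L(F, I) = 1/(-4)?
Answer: 25/2 ≈ 12.500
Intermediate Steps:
u(O, j) = 0
L(F, I) = -¼
11 + L(1, -5)*(6 + 2*((3 + 3)/(-1 + u(-3, 3)))) = 11 - (6 + 2*((3 + 3)/(-1 + 0)))/4 = 11 - (6 + 2*(6/(-1)))/4 = 11 - (6 + 2*(6*(-1)))/4 = 11 - (6 + 2*(-6))/4 = 11 - (6 - 12)/4 = 11 - ¼*(-6) = 11 + 3/2 = 25/2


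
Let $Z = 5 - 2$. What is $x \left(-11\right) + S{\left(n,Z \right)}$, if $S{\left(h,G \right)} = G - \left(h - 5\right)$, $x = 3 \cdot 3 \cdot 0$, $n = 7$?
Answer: $1$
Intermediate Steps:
$Z = 3$ ($Z = 5 - 2 = 3$)
$x = 0$ ($x = 9 \cdot 0 = 0$)
$S{\left(h,G \right)} = 5 + G - h$ ($S{\left(h,G \right)} = G - \left(-5 + h\right) = 5 + G - h$)
$x \left(-11\right) + S{\left(n,Z \right)} = 0 \left(-11\right) + \left(5 + 3 - 7\right) = 0 + \left(5 + 3 - 7\right) = 0 + 1 = 1$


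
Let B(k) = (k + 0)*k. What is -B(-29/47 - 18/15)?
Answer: -182329/55225 ≈ -3.3016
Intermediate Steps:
B(k) = k² (B(k) = k*k = k²)
-B(-29/47 - 18/15) = -(-29/47 - 18/15)² = -(-29*1/47 - 18*1/15)² = -(-29/47 - 6/5)² = -(-427/235)² = -1*182329/55225 = -182329/55225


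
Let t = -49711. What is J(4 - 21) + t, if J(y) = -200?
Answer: -49911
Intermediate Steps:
J(4 - 21) + t = -200 - 49711 = -49911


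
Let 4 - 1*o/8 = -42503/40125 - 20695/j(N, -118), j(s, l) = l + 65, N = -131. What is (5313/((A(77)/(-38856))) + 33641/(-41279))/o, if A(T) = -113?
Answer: -18122486939902653375/30585404889842656 ≈ -592.52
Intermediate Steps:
j(s, l) = 65 + l
o = -6557021728/2126625 (o = 32 - 8*(-42503/40125 - 20695/(65 - 118)) = 32 - 8*(-42503*1/40125 - 20695/(-53)) = 32 - 8*(-42503/40125 - 20695*(-1/53)) = 32 - 8*(-42503/40125 + 20695/53) = 32 - 8*828134216/2126625 = 32 - 6625073728/2126625 = -6557021728/2126625 ≈ -3083.3)
(5313/((A(77)/(-38856))) + 33641/(-41279))/o = (5313/((-113/(-38856))) + 33641/(-41279))/(-6557021728/2126625) = (5313/((-113*(-1/38856))) + 33641*(-1/41279))*(-2126625/6557021728) = (5313/(113/38856) - 33641/41279)*(-2126625/6557021728) = (5313*(38856/113) - 33641/41279)*(-2126625/6557021728) = (206441928/113 - 33641/41279)*(-2126625/6557021728) = (8521712544479/4664527)*(-2126625/6557021728) = -18122486939902653375/30585404889842656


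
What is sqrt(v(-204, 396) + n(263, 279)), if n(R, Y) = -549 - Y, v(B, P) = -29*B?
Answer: 4*sqrt(318) ≈ 71.330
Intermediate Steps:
sqrt(v(-204, 396) + n(263, 279)) = sqrt(-29*(-204) + (-549 - 1*279)) = sqrt(5916 + (-549 - 279)) = sqrt(5916 - 828) = sqrt(5088) = 4*sqrt(318)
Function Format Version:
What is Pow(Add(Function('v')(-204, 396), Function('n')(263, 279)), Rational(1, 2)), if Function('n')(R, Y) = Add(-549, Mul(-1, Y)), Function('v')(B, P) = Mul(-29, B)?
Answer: Mul(4, Pow(318, Rational(1, 2))) ≈ 71.330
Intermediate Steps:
Pow(Add(Function('v')(-204, 396), Function('n')(263, 279)), Rational(1, 2)) = Pow(Add(Mul(-29, -204), Add(-549, Mul(-1, 279))), Rational(1, 2)) = Pow(Add(5916, Add(-549, -279)), Rational(1, 2)) = Pow(Add(5916, -828), Rational(1, 2)) = Pow(5088, Rational(1, 2)) = Mul(4, Pow(318, Rational(1, 2)))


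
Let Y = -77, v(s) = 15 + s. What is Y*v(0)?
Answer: -1155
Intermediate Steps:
Y*v(0) = -77*(15 + 0) = -77*15 = -1155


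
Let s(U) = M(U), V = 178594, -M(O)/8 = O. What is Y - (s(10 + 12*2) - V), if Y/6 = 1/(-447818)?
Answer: 40049707191/223909 ≈ 1.7887e+5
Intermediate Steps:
M(O) = -8*O
s(U) = -8*U
Y = -3/223909 (Y = 6/(-447818) = 6*(-1/447818) = -3/223909 ≈ -1.3398e-5)
Y - (s(10 + 12*2) - V) = -3/223909 - (-8*(10 + 12*2) - 1*178594) = -3/223909 - (-8*(10 + 24) - 178594) = -3/223909 - (-8*34 - 178594) = -3/223909 - (-272 - 178594) = -3/223909 - 1*(-178866) = -3/223909 + 178866 = 40049707191/223909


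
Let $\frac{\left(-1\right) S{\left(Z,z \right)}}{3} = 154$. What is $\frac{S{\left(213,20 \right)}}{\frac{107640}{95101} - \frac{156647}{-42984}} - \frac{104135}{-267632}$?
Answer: $- \frac{45764505176585401}{475024516156784} \approx -96.341$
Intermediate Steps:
$S{\left(Z,z \right)} = -462$ ($S{\left(Z,z \right)} = \left(-3\right) 154 = -462$)
$\frac{S{\left(213,20 \right)}}{\frac{107640}{95101} - \frac{156647}{-42984}} - \frac{104135}{-267632} = - \frac{462}{\frac{107640}{95101} - \frac{156647}{-42984}} - \frac{104135}{-267632} = - \frac{462}{107640 \cdot \frac{1}{95101} - - \frac{156647}{42984}} - - \frac{104135}{267632} = - \frac{462}{\frac{107640}{95101} + \frac{156647}{42984}} + \frac{104135}{267632} = - \frac{462}{\frac{19524084107}{4087821384}} + \frac{104135}{267632} = \left(-462\right) \frac{4087821384}{19524084107} + \frac{104135}{267632} = - \frac{171688498128}{1774916737} + \frac{104135}{267632} = - \frac{45764505176585401}{475024516156784}$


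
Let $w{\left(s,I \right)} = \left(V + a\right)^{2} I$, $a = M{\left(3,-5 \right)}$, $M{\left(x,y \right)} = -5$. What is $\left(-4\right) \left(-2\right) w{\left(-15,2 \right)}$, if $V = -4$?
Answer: $1296$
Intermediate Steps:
$a = -5$
$w{\left(s,I \right)} = 81 I$ ($w{\left(s,I \right)} = \left(-4 - 5\right)^{2} I = \left(-9\right)^{2} I = 81 I$)
$\left(-4\right) \left(-2\right) w{\left(-15,2 \right)} = \left(-4\right) \left(-2\right) 81 \cdot 2 = 8 \cdot 162 = 1296$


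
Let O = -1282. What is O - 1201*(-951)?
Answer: 1140869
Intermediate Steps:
O - 1201*(-951) = -1282 - 1201*(-951) = -1282 + 1142151 = 1140869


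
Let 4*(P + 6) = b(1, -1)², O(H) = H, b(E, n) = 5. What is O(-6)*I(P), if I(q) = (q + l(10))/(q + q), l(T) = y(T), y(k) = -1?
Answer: 9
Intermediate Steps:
l(T) = -1
P = ¼ (P = -6 + (¼)*5² = -6 + (¼)*25 = -6 + 25/4 = ¼ ≈ 0.25000)
I(q) = (-1 + q)/(2*q) (I(q) = (q - 1)/(q + q) = (-1 + q)/((2*q)) = (-1 + q)*(1/(2*q)) = (-1 + q)/(2*q))
O(-6)*I(P) = -3*(-1 + ¼)/¼ = -3*4*(-3)/4 = -6*(-3/2) = 9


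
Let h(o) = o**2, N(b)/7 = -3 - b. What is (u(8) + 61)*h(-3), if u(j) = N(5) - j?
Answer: -27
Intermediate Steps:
N(b) = -21 - 7*b (N(b) = 7*(-3 - b) = -21 - 7*b)
u(j) = -56 - j (u(j) = (-21 - 7*5) - j = (-21 - 35) - j = -56 - j)
(u(8) + 61)*h(-3) = ((-56 - 1*8) + 61)*(-3)**2 = ((-56 - 8) + 61)*9 = (-64 + 61)*9 = -3*9 = -27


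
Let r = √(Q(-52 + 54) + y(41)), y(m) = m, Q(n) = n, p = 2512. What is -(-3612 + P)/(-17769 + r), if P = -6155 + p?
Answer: -128914095/315737318 - 7255*√43/315737318 ≈ -0.40845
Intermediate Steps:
P = -3643 (P = -6155 + 2512 = -3643)
r = √43 (r = √((-52 + 54) + 41) = √(2 + 41) = √43 ≈ 6.5574)
-(-3612 + P)/(-17769 + r) = -(-3612 - 3643)/(-17769 + √43) = -(-7255)/(-17769 + √43) = 7255/(-17769 + √43)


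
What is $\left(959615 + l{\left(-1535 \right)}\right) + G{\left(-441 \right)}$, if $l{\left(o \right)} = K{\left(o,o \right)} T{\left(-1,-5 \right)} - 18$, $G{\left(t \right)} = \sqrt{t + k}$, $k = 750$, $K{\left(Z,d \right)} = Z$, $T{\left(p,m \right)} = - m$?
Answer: $951922 + \sqrt{309} \approx 9.5194 \cdot 10^{5}$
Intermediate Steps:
$G{\left(t \right)} = \sqrt{750 + t}$ ($G{\left(t \right)} = \sqrt{t + 750} = \sqrt{750 + t}$)
$l{\left(o \right)} = -18 + 5 o$ ($l{\left(o \right)} = o \left(\left(-1\right) \left(-5\right)\right) - 18 = o 5 - 18 = 5 o - 18 = -18 + 5 o$)
$\left(959615 + l{\left(-1535 \right)}\right) + G{\left(-441 \right)} = \left(959615 + \left(-18 + 5 \left(-1535\right)\right)\right) + \sqrt{750 - 441} = \left(959615 - 7693\right) + \sqrt{309} = 951922 + \sqrt{309}$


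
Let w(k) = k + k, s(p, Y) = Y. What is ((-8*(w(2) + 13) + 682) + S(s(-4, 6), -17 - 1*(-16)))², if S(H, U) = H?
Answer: 304704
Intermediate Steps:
w(k) = 2*k
((-8*(w(2) + 13) + 682) + S(s(-4, 6), -17 - 1*(-16)))² = ((-8*(2*2 + 13) + 682) + 6)² = ((-8*(4 + 13) + 682) + 6)² = ((-8*17 + 682) + 6)² = ((-136 + 682) + 6)² = (546 + 6)² = 552² = 304704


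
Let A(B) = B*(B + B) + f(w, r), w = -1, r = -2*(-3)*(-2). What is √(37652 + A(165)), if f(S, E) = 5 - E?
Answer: √92119 ≈ 303.51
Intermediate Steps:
r = -12 (r = 6*(-2) = -12)
A(B) = 17 + 2*B² (A(B) = B*(B + B) + (5 - 1*(-12)) = B*(2*B) + (5 + 12) = 2*B² + 17 = 17 + 2*B²)
√(37652 + A(165)) = √(37652 + (17 + 2*165²)) = √(37652 + (17 + 2*27225)) = √(37652 + (17 + 54450)) = √(37652 + 54467) = √92119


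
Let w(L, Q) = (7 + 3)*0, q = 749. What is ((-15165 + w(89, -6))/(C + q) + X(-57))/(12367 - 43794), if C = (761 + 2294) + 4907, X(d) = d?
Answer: 511692/273760597 ≈ 0.0018691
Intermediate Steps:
C = 7962 (C = 3055 + 4907 = 7962)
w(L, Q) = 0 (w(L, Q) = 10*0 = 0)
((-15165 + w(89, -6))/(C + q) + X(-57))/(12367 - 43794) = ((-15165 + 0)/(7962 + 749) - 57)/(12367 - 43794) = (-15165/8711 - 57)/(-31427) = (-15165*1/8711 - 57)*(-1/31427) = (-15165/8711 - 57)*(-1/31427) = -511692/8711*(-1/31427) = 511692/273760597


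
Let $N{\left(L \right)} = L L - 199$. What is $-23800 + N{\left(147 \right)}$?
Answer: $-2390$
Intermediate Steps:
$N{\left(L \right)} = -199 + L^{2}$ ($N{\left(L \right)} = L^{2} - 199 = -199 + L^{2}$)
$-23800 + N{\left(147 \right)} = -23800 - \left(199 - 147^{2}\right) = -23800 + \left(-199 + 21609\right) = -23800 + 21410 = -2390$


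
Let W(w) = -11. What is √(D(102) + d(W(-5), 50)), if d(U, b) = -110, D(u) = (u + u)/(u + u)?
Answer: I*√109 ≈ 10.44*I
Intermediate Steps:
D(u) = 1 (D(u) = (2*u)/((2*u)) = (2*u)*(1/(2*u)) = 1)
√(D(102) + d(W(-5), 50)) = √(1 - 110) = √(-109) = I*√109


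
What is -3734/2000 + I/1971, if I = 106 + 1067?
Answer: -835619/657000 ≈ -1.2719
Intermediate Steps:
I = 1173
-3734/2000 + I/1971 = -3734/2000 + 1173/1971 = -3734*1/2000 + 1173*(1/1971) = -1867/1000 + 391/657 = -835619/657000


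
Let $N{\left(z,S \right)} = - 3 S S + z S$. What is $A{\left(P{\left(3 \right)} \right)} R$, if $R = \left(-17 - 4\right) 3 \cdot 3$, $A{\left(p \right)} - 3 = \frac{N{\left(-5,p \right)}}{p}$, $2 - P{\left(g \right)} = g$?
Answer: $-189$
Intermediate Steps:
$P{\left(g \right)} = 2 - g$
$N{\left(z,S \right)} = - 3 S^{2} + S z$
$A{\left(p \right)} = -2 - 3 p$ ($A{\left(p \right)} = 3 + \frac{p \left(-5 - 3 p\right)}{p} = 3 - \left(5 + 3 p\right) = -2 - 3 p$)
$R = -189$ ($R = \left(-21\right) 9 = -189$)
$A{\left(P{\left(3 \right)} \right)} R = \left(-2 - 3 \left(2 - 3\right)\right) \left(-189\right) = \left(-2 - -3\right) \left(-189\right) = \left(-2 + 3\right) \left(-189\right) = 1 \left(-189\right) = -189$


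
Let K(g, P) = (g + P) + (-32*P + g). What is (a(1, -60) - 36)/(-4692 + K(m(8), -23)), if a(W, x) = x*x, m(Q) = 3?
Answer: -3564/3973 ≈ -0.89705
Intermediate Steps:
K(g, P) = -31*P + 2*g (K(g, P) = (P + g) + (g - 32*P) = -31*P + 2*g)
a(W, x) = x²
(a(1, -60) - 36)/(-4692 + K(m(8), -23)) = ((-60)² - 36)/(-4692 + (-31*(-23) + 2*3)) = (3600 - 36)/(-4692 + (713 + 6)) = 3564/(-4692 + 719) = 3564/(-3973) = 3564*(-1/3973) = -3564/3973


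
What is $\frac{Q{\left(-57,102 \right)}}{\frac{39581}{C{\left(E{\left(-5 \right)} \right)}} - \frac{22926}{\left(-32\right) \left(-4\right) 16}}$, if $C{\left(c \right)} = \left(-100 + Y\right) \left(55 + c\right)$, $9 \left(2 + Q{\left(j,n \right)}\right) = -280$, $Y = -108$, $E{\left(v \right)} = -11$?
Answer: $\frac{43636736}{20452545} \approx 2.1336$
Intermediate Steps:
$Q{\left(j,n \right)} = - \frac{298}{9}$ ($Q{\left(j,n \right)} = -2 + \frac{1}{9} \left(-280\right) = -2 - \frac{280}{9} = - \frac{298}{9}$)
$C{\left(c \right)} = -11440 - 208 c$ ($C{\left(c \right)} = \left(-100 - 108\right) \left(55 + c\right) = - 208 \left(55 + c\right) = -11440 - 208 c$)
$\frac{Q{\left(-57,102 \right)}}{\frac{39581}{C{\left(E{\left(-5 \right)} \right)}} - \frac{22926}{\left(-32\right) \left(-4\right) 16}} = - \frac{298}{9 \left(\frac{39581}{-11440 - -2288} - \frac{22926}{\left(-32\right) \left(-4\right) 16}\right)} = - \frac{298}{9 \left(\frac{39581}{-11440 + 2288} - \frac{22926}{128 \cdot 16}\right)} = - \frac{298}{9 \left(\frac{39581}{-9152} - \frac{22926}{2048}\right)} = - \frac{298}{9 \left(39581 \left(- \frac{1}{9152}\right) - \frac{11463}{1024}\right)} = - \frac{298}{9 \left(- \frac{39581}{9152} - \frac{11463}{1024}\right)} = - \frac{298}{9 \left(- \frac{2272505}{146432}\right)} = \left(- \frac{298}{9}\right) \left(- \frac{146432}{2272505}\right) = \frac{43636736}{20452545}$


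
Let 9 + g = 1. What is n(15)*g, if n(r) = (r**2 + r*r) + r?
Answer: -3720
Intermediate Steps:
n(r) = r + 2*r**2 (n(r) = (r**2 + r**2) + r = 2*r**2 + r = r + 2*r**2)
g = -8 (g = -9 + 1 = -8)
n(15)*g = (15*(1 + 2*15))*(-8) = (15*(1 + 30))*(-8) = (15*31)*(-8) = 465*(-8) = -3720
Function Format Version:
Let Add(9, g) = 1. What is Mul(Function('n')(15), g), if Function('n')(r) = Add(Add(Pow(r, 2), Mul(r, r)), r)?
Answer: -3720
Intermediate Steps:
Function('n')(r) = Add(r, Mul(2, Pow(r, 2))) (Function('n')(r) = Add(Add(Pow(r, 2), Pow(r, 2)), r) = Add(Mul(2, Pow(r, 2)), r) = Add(r, Mul(2, Pow(r, 2))))
g = -8 (g = Add(-9, 1) = -8)
Mul(Function('n')(15), g) = Mul(Mul(15, Add(1, Mul(2, 15))), -8) = Mul(Mul(15, Add(1, 30)), -8) = Mul(Mul(15, 31), -8) = Mul(465, -8) = -3720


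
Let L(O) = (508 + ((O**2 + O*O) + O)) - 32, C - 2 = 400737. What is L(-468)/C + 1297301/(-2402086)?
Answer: 532369079377/962609541554 ≈ 0.55305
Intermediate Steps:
C = 400739 (C = 2 + 400737 = 400739)
L(O) = 476 + O + 2*O**2 (L(O) = (508 + ((O**2 + O**2) + O)) - 32 = (508 + (2*O**2 + O)) - 32 = (508 + (O + 2*O**2)) - 32 = (508 + O + 2*O**2) - 32 = 476 + O + 2*O**2)
L(-468)/C + 1297301/(-2402086) = (476 - 468 + 2*(-468)**2)/400739 + 1297301/(-2402086) = (476 - 468 + 2*219024)*(1/400739) + 1297301*(-1/2402086) = (476 - 468 + 438048)*(1/400739) - 1297301/2402086 = 438056*(1/400739) - 1297301/2402086 = 438056/400739 - 1297301/2402086 = 532369079377/962609541554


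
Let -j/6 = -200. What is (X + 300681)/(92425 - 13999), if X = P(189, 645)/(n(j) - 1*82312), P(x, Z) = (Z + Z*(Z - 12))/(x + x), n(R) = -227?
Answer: 781764101281/203905913841 ≈ 3.8339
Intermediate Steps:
j = 1200 (j = -6*(-200) = 1200)
P(x, Z) = (Z + Z*(-12 + Z))/(2*x) (P(x, Z) = (Z + Z*(-12 + Z))/((2*x)) = (Z + Z*(-12 + Z))*(1/(2*x)) = (Z + Z*(-12 + Z))/(2*x))
X = -68155/5199957 (X = ((½)*645*(-11 + 645)/189)/(-227 - 1*82312) = ((½)*645*(1/189)*634)/(-227 - 82312) = (68155/63)/(-82539) = (68155/63)*(-1/82539) = -68155/5199957 ≈ -0.013107)
(X + 300681)/(92425 - 13999) = (-68155/5199957 + 300681)/(92425 - 13999) = (1563528202562/5199957)/78426 = (1563528202562/5199957)*(1/78426) = 781764101281/203905913841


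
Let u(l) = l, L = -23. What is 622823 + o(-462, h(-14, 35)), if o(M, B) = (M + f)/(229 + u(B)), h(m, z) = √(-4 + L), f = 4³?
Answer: 16339093011/26234 + 597*I*√3/26234 ≈ 6.2282e+5 + 0.039416*I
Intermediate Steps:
f = 64
h(m, z) = 3*I*√3 (h(m, z) = √(-4 - 23) = √(-27) = 3*I*√3)
o(M, B) = (64 + M)/(229 + B) (o(M, B) = (M + 64)/(229 + B) = (64 + M)/(229 + B))
622823 + o(-462, h(-14, 35)) = 622823 + (64 - 462)/(229 + 3*I*√3) = 622823 - 398/(229 + 3*I*√3)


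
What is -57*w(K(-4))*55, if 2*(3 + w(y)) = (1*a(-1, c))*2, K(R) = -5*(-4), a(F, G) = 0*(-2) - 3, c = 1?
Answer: 18810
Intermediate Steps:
a(F, G) = -3 (a(F, G) = 0 - 3 = -3)
K(R) = 20
w(y) = -6 (w(y) = -3 + ((1*(-3))*2)/2 = -3 + (-3*2)/2 = -3 + (½)*(-6) = -3 - 3 = -6)
-57*w(K(-4))*55 = -57*(-6)*55 = 342*55 = 18810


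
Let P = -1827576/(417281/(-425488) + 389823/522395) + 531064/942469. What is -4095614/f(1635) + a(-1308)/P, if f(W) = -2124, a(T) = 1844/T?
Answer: 13517298648347344287804587113/7010119198680107305167576 ≈ 1928.3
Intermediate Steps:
P = 13201731070960654058696/1693860514540931 (P = -1827576/(417281*(-1/425488) + 389823*(1/522395)) + 531064*(1/942469) = -1827576/(-14389/14672 + 389823/522395) + 531064/942469 = -1827576/(-1797258599/7664579440) + 531064/942469 = -1827576*(-7664579440/1797258599) + 531064/942469 = 14007601434637440/1797258599 + 531064/942469 = 13201731070960654058696/1693860514540931 ≈ 7.7939e+6)
-4095614/f(1635) + a(-1308)/P = -4095614/(-2124) + (1844/(-1308))/(13201731070960654058696/1693860514540931) = -4095614*(-1/2124) + (1844*(-1/1308))*(1693860514540931/13201731070960654058696) = 2047807/1062 - 461/327*1693860514540931/13201731070960654058696 = 2047807/1062 - 7163942176177699/39605193212881962176088 = 13517298648347344287804587113/7010119198680107305167576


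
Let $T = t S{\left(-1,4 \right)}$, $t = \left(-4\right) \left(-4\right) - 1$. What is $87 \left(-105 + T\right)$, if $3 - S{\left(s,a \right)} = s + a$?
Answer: $-9135$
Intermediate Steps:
$S{\left(s,a \right)} = 3 - a - s$ ($S{\left(s,a \right)} = 3 - \left(s + a\right) = 3 - \left(a + s\right) = 3 - a - s$)
$t = 15$ ($t = 16 - 1 = 15$)
$T = 0$ ($T = 15 \left(3 - 4 - -1\right) = 15 \left(3 - 4 + 1\right) = 15 \cdot 0 = 0$)
$87 \left(-105 + T\right) = 87 \left(-105 + 0\right) = 87 \left(-105\right) = -9135$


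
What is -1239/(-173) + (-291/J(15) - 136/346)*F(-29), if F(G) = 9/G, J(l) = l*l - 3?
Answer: 2855211/371258 ≈ 7.6906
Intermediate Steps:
J(l) = -3 + l² (J(l) = l² - 3 = -3 + l²)
-1239/(-173) + (-291/J(15) - 136/346)*F(-29) = -1239/(-173) + (-291/(-3 + 15²) - 136/346)*(9/(-29)) = -1239*(-1/173) + (-291/(-3 + 225) - 136*1/346)*(9*(-1/29)) = 1239/173 + (-291/222 - 68/173)*(-9/29) = 1239/173 + (-291*1/222 - 68/173)*(-9/29) = 1239/173 + (-97/74 - 68/173)*(-9/29) = 1239/173 - 21813/12802*(-9/29) = 1239/173 + 196317/371258 = 2855211/371258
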